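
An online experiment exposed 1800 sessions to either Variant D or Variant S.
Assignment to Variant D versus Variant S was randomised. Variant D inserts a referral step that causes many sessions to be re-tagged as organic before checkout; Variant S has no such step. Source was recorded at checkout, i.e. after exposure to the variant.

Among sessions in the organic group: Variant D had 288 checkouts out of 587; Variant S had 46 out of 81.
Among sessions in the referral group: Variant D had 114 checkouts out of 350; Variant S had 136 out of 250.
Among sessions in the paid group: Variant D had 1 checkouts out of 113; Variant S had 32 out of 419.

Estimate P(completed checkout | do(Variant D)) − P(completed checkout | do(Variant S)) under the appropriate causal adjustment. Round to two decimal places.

Because the variant influences traffic source, traffic source is a post-treatment mediator, not a confounder. Stratifying on it would bias the estimate; the causal effect is the crude pooled difference.
The causal difference is the pooled difference: 0.384 − 0.285 = +0.098.

+0.10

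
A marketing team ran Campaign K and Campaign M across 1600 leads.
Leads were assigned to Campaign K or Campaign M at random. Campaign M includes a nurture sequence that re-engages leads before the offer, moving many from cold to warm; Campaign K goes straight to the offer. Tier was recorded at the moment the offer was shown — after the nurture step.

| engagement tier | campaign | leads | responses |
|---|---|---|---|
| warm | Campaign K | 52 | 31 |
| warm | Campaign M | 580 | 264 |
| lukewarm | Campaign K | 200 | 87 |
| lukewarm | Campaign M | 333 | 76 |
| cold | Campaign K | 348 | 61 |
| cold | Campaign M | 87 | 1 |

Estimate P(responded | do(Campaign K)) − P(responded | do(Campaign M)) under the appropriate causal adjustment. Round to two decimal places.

-0.04

The distribution of engagement tier is itself part of what the campaign does — it is an intermediate outcome. Holding it fixed would remove that part of the effect; the total effect is the pooled difference.
The causal difference is the pooled difference: 0.298 − 0.341 = -0.043.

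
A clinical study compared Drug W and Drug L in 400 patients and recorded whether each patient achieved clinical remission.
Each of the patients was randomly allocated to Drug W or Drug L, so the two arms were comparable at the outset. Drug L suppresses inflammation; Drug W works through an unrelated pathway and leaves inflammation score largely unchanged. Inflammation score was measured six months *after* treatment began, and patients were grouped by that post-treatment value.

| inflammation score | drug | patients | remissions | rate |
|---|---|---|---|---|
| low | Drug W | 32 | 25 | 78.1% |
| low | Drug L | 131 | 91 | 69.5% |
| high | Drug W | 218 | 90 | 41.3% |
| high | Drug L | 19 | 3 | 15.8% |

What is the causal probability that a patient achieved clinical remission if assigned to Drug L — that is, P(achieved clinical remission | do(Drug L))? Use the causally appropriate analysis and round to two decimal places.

0.63

Within every inflammation score level Drug W has the higher rate, yet pooled Drug L does — Simpson's reversal.
Inflammation score here is a post-treatment variable shaped by the drug; conditioning on it would introduce bias rather than remove it. The overall comparison is the causal one.
So P(outcome | do(Drug L)) is just the pooled rate for Drug L: 94/150 = 0.627.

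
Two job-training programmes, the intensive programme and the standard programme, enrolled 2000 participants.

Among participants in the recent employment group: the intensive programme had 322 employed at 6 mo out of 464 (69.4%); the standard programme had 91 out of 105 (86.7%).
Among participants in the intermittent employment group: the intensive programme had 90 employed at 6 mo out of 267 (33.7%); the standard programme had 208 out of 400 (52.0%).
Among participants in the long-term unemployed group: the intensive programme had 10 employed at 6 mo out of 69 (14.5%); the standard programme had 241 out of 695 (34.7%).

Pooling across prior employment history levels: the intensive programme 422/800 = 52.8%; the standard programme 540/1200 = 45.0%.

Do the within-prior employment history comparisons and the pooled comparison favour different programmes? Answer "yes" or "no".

Within each prior employment history level (recent employment 69.4% vs 86.7%; intermittent employment 33.7% vs 52.0%; long-term unemployed 14.5% vs 34.7%), the standard programme has the higher rate every time. Pooled: 52.8% vs 45.0% — the intensive programme has the higher rate overall. The two comparisons disagree.

yes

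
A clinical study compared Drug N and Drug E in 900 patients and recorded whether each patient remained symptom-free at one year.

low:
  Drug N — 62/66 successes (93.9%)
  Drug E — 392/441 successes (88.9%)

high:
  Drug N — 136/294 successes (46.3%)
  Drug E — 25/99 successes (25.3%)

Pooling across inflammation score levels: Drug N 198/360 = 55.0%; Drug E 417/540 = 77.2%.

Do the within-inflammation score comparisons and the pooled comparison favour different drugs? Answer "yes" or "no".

Within each inflammation score level (low 93.9% vs 88.9%; high 46.3% vs 25.3%), Drug N has the higher rate every time. Pooled: 55.0% vs 77.2% — Drug E has the higher rate overall. The two comparisons disagree.

yes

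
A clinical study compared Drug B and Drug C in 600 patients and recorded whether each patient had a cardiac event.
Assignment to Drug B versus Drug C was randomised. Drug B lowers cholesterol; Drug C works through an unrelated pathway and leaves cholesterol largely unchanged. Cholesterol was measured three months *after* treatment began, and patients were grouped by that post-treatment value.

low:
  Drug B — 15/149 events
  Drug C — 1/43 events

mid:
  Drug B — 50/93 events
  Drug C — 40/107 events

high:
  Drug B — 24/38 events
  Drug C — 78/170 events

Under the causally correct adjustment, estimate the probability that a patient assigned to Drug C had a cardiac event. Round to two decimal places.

Stratifying would compare drugs among patients the drugs themselves sorted into cholesterol groups — a form of selection on an intermediate. The unconditioned pooled rates give the total causal effect.
So P(outcome | do(Drug C)) is just the pooled rate for Drug C: 119/320 = 0.372.

0.37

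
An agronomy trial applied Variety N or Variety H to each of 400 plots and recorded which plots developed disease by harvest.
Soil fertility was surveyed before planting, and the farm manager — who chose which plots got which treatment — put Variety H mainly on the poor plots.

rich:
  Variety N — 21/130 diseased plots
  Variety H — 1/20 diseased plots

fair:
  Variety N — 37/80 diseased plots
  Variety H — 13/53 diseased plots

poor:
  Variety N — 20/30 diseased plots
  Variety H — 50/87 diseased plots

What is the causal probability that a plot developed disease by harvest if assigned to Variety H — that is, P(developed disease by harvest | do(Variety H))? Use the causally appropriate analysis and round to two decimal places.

0.27

Soil fertility satisfies the back-door criterion: it is not a descendant of the variety, and it blocks the spurious path from variety to outcome. Adjusting for it (i.e., using the within-soil fertility rates) gives the causal effect.
Standardising Variety H to the population soil fertility mix: 0.375·1/20 + 0.333·13/53 + 0.292·50/87 = 0.268.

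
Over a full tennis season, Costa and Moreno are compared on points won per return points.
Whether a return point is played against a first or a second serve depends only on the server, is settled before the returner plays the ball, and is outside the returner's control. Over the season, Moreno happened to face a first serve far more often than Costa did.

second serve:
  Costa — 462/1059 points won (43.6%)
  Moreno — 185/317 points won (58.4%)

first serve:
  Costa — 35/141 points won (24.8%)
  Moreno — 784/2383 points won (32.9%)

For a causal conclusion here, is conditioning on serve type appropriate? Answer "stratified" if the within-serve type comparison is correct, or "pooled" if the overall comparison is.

The imbalance in serve type arose from how return points were allocated, not from anything the player did; and serve type independently affects the outcome. The pooled gap is confounded — condition on serve type.
Within each level — second serve: 43.6% vs 58.4%; first serve: 24.8% vs 32.9% — Moreno is higher every time.

stratified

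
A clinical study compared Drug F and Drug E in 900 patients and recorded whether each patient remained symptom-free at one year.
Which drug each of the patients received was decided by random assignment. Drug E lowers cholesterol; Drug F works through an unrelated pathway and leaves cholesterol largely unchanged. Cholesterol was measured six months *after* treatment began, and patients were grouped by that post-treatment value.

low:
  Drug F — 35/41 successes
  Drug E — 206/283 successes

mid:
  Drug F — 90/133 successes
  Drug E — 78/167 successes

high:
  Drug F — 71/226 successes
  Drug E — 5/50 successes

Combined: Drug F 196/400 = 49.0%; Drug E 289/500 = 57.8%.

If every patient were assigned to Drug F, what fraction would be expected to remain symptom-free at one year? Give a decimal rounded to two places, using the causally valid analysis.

Drug F is higher inside every cholesterol stratum but Drug E is higher in aggregate. Whether to stratify depends on how cholesterol relates to the drug.
Cholesterol here is a post-treatment variable shaped by the drug; conditioning on it would introduce bias rather than remove it. The overall comparison is the causal one.
So P(outcome | do(Drug F)) is just the pooled rate for Drug F: 196/400 = 0.490.

0.49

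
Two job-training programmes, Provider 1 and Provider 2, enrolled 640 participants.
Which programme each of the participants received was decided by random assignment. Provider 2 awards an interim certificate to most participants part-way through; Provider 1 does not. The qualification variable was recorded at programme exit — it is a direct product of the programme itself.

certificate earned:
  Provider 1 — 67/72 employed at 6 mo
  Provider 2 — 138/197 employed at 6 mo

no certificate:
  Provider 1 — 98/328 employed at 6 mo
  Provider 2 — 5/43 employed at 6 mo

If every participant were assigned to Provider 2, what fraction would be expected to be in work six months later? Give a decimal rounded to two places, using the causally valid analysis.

0.60

Provider 1 is higher inside every qualification attained during the programme stratum but Provider 2 is higher in aggregate. Whether to stratify depends on how qualification attained during the programme relates to the programme.
Qualification attained during the programme here is a post-treatment variable shaped by the programme; conditioning on it would introduce bias rather than remove it. The overall comparison is the causal one.
So P(outcome | do(Provider 2)) is just the pooled rate for Provider 2: 143/240 = 0.596.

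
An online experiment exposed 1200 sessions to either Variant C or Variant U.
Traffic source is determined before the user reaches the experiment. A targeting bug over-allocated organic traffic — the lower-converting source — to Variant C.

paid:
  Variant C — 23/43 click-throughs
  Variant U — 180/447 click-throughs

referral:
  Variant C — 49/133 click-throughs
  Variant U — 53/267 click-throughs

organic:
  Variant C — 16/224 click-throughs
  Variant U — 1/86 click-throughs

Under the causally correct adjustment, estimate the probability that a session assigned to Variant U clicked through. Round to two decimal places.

Within every traffic source level Variant C has the higher rate, yet pooled Variant U does — Simpson's reversal.
Here traffic source is a common cause — it drives both which variant a case falls under and the outcome. The crude comparison mixes populations; the stratum-specific rates are the causally relevant ones.
Standardising Variant U to the population traffic source mix: 0.408·180/447 + 0.333·53/267 + 0.258·1/86 = 0.234.

0.23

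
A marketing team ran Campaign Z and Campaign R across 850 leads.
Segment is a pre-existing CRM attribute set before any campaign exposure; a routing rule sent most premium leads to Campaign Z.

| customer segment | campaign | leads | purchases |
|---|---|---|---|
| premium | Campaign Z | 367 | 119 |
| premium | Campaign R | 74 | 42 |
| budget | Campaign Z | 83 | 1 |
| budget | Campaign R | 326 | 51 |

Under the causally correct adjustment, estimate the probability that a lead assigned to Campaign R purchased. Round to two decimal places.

0.37

The stratified and pooled comparisons disagree (Campaign R wins within each customer segment; Campaign Z wins overall), so the answer turns on the causal role of customer segment.
Here customer segment is a common cause — it drives both which campaign a case falls under and the outcome. The crude comparison mixes populations; the stratum-specific rates are the causally relevant ones.
Standardising Campaign R to the population customer segment mix: 0.519·42/74 + 0.481·51/326 = 0.370.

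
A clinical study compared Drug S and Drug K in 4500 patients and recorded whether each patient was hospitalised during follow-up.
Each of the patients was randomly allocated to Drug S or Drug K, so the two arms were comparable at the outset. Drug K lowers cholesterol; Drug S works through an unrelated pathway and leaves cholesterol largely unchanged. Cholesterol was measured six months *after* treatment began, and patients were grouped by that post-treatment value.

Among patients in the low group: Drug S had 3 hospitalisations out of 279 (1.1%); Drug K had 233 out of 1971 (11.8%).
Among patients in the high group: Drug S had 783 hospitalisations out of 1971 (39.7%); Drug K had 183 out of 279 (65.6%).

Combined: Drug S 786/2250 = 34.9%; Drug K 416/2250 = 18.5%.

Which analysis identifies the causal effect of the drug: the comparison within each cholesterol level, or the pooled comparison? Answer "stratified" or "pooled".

Stratifying would compare drugs among patients the drugs themselves sorted into cholesterol groups — a form of selection on an intermediate. The unconditioned pooled rates give the total causal effect.
Pooled: Drug S 34.9% vs Drug K 18.5%; Drug K is lower overall.

pooled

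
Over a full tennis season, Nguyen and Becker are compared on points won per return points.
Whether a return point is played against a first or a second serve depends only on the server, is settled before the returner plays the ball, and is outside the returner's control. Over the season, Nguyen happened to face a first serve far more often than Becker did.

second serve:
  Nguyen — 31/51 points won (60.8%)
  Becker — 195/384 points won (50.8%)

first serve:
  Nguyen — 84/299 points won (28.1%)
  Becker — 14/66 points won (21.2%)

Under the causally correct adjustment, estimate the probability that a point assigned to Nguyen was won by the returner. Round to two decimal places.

0.46

Within every serve type level Nguyen has the higher rate, yet pooled Becker does — Simpson's reversal.
The imbalance in serve type arose from how return points were allocated, not from anything the player did; and serve type independently affects the outcome. The pooled gap is confounded — condition on serve type.
Standardising Nguyen to the population serve type mix: 0.544·31/51 + 0.456·84/299 = 0.459.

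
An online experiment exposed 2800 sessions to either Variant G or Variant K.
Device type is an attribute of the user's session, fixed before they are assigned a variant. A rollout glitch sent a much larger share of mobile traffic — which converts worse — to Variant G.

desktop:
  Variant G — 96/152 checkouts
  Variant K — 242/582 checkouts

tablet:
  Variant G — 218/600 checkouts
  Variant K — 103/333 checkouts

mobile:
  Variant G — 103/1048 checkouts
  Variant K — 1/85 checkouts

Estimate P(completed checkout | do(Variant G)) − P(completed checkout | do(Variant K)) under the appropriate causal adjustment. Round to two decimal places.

Device type differs across variants for reasons unrelated to any effect of the variant itself, and it separately predicts the outcome — a classic confounder. We must compare within device type levels.
Adjusting over the population distribution of device type: 0.262·(0.632−0.416) + 0.333·(0.363−0.309) + 0.405·(0.098−0.012) = +0.110.

+0.11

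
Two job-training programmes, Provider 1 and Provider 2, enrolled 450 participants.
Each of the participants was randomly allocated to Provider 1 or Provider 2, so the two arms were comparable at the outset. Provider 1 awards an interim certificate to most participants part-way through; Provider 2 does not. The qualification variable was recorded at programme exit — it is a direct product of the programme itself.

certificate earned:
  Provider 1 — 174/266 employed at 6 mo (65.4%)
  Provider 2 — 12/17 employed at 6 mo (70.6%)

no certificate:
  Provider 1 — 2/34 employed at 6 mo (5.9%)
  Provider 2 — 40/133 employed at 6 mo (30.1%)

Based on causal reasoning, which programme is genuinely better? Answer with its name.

Provider 1

Provider 2 is higher inside every qualification attained during the programme stratum but Provider 1 is higher in aggregate. Whether to stratify depends on how qualification attained during the programme relates to the programme.
Stratifying would compare programmes among participants the programmes themselves sorted into qualification attained during the programme groups — a form of selection on an intermediate. The unconditioned pooled rates give the total causal effect.
Pooled: Provider 1 58.7% vs Provider 2 34.7%; Provider 1 is higher overall.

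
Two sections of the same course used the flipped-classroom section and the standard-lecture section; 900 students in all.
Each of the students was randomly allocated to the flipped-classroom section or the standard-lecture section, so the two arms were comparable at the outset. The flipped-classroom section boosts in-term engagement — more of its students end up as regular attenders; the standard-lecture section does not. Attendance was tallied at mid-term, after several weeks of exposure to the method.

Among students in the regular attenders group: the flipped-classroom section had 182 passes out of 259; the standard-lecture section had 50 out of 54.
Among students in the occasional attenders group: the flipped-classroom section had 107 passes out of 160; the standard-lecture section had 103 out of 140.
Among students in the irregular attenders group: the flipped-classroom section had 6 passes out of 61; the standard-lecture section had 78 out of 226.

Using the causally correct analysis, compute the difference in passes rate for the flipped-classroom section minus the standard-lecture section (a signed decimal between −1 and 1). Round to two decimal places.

The mid-term attendance-specific comparison favours the standard-lecture section throughout, but the pooled figures favour the flipped-classroom section. The question is whether to condition on mid-term attendance.
Mid-term attendance lies on the pathway teaching method → mid-term attendance → outcome, so adjusting for it blocks the indirect effect. For the total causal effect of teaching method, use the unadjusted pooled rates.
The causal difference is the pooled difference: 0.615 − 0.550 = +0.065.

+0.06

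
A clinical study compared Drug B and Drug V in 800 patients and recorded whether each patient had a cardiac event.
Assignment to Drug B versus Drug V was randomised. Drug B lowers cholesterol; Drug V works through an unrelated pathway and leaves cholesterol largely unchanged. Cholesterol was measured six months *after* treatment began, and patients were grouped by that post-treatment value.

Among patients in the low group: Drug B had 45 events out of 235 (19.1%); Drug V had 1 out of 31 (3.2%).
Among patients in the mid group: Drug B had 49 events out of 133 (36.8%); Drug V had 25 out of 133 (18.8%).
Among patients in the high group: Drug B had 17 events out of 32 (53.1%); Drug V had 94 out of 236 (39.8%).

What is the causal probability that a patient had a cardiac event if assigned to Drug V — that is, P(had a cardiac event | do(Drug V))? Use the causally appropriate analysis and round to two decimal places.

Drug V is lower inside every cholesterol stratum but Drug B is lower in aggregate. Whether to stratify depends on how cholesterol relates to the drug.
Cholesterol is recorded after the drug and is itself shifted by it — it sits on the causal path from drug to outcome. Conditioning on a mediator would strip out part of the effect we want; the pooled comparison gives the total causal effect.
So P(outcome | do(Drug V)) is just the pooled rate for Drug V: 120/400 = 0.300.

0.30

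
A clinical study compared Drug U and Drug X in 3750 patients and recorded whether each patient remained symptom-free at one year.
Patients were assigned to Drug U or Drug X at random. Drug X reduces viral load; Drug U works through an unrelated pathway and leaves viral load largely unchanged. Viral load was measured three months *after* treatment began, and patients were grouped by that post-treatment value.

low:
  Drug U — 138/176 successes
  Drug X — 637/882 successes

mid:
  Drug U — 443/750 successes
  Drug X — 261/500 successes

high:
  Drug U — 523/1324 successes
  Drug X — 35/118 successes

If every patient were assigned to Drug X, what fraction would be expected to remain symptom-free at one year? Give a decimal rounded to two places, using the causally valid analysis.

The viral load-specific comparison favours Drug U throughout, but the pooled figures favour Drug X. The question is whether to condition on viral load.
The distribution of viral load is itself part of what the drug does — it is an intermediate outcome. Holding it fixed would remove that part of the effect; the total effect is the pooled difference.
So P(outcome | do(Drug X)) is just the pooled rate for Drug X: 933/1500 = 0.622.

0.62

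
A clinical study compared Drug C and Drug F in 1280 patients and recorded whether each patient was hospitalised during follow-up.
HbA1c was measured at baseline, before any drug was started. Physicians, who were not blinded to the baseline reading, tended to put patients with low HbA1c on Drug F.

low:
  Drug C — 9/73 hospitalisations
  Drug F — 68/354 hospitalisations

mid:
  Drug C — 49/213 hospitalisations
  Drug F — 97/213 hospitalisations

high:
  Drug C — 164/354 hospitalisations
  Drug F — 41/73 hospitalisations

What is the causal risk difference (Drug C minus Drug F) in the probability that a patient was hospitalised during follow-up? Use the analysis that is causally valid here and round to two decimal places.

HbA1c differs across drugs for reasons unrelated to any effect of the drug itself, and it separately predicts the outcome — a classic confounder. We must compare within HbA1c levels.
Adjusting over the population distribution of HbA1c: 0.334·(0.123−0.192) + 0.333·(0.230−0.455) + 0.334·(0.463−0.562) = -0.131.

-0.13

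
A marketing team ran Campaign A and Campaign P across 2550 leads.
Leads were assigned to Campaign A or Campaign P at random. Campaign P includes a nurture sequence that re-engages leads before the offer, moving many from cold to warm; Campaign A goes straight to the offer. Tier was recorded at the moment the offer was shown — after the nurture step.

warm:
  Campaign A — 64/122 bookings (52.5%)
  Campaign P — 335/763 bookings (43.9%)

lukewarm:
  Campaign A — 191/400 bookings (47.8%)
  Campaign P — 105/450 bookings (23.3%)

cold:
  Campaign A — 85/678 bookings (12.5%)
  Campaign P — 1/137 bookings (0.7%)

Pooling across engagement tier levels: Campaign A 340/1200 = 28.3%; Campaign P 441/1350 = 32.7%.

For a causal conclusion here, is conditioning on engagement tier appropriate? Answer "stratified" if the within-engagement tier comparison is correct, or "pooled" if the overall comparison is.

The stratified and pooled comparisons disagree (Campaign A wins within each engagement tier; Campaign P wins overall), so the answer turns on the causal role of engagement tier.
Engagement tier is recorded after the campaign and is itself shifted by it — it sits on the causal path from campaign to outcome. Conditioning on a mediator would strip out part of the effect we want; the pooled comparison gives the total causal effect.
Pooled: Campaign A 28.3% vs Campaign P 32.7%; Campaign P is higher overall.

pooled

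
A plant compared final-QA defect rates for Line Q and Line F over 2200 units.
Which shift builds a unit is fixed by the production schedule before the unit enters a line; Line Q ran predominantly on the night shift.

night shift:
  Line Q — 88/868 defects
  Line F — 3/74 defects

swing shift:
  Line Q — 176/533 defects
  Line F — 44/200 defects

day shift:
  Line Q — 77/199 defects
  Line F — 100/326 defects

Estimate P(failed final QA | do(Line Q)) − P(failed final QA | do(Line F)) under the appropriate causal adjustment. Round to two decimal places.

+0.08

Nothing the line does changes shift; the imbalance is an allocation artefact. With shift also predicting the outcome, the pooled figure is confounded, and the within-stratum comparison is the causal one.
Adjusting over the population distribution of shift: 0.428·(0.101−0.041) + 0.333·(0.330−0.220) + 0.239·(0.387−0.307) = +0.082.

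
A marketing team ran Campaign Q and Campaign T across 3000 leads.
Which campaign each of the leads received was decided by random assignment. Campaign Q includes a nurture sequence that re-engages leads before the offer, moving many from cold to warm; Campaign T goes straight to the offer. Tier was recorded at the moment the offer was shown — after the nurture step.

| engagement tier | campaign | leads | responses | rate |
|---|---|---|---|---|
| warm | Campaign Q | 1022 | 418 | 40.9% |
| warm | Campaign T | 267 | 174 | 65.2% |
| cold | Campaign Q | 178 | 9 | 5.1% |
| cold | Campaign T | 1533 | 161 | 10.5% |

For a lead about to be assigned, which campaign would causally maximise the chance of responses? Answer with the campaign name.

Campaign Q

Engagement tier is downstream of the campaign. One should not condition on a consequence of treatment, so the overall rates are the right comparison.
Pooled: Campaign Q 35.6% vs Campaign T 18.6%; Campaign Q is higher overall.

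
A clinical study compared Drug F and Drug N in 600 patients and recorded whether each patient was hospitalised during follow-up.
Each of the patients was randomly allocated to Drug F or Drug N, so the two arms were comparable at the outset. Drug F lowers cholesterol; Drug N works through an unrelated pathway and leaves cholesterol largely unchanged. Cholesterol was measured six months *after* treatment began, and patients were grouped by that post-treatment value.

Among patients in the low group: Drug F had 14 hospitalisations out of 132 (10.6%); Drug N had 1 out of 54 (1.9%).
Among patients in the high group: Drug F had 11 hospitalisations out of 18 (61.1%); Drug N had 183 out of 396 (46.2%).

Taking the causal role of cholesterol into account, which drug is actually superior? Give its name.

Drug F

The stratified and pooled comparisons disagree (Drug N wins within each cholesterol; Drug F wins overall), so the answer turns on the causal role of cholesterol.
Cholesterol lies on the pathway drug → cholesterol → outcome, so adjusting for it blocks the indirect effect. For the total causal effect of drug, use the unadjusted pooled rates.
Pooled: Drug F 16.7% vs Drug N 40.9%; Drug F is lower overall.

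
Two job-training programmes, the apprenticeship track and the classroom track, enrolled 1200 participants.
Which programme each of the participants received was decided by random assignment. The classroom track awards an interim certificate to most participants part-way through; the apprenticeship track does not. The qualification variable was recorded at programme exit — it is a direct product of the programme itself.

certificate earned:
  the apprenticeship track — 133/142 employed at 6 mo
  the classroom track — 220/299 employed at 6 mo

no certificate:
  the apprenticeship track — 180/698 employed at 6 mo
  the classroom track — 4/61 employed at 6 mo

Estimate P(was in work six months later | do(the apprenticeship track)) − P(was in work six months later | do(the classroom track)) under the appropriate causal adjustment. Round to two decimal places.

The distribution of qualification attained during the programme is itself part of what the programme does — it is an intermediate outcome. Holding it fixed would remove that part of the effect; the total effect is the pooled difference.
The causal difference is the pooled difference: 0.373 − 0.622 = -0.250.

-0.25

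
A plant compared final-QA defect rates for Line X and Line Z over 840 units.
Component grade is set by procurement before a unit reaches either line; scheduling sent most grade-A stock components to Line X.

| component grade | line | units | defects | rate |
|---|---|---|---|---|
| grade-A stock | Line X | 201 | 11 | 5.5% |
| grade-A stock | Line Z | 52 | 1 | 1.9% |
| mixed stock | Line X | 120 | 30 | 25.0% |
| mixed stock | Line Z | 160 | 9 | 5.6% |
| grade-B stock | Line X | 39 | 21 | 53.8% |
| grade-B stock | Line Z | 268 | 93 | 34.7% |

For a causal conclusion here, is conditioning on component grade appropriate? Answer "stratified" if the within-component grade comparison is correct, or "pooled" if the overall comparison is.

stratified

Since component grade is a pre-existing factor (not a product of the line) and it affects the outcome on its own, it is a confounder. The stratified rates, not the pooled rate, identify the causal effect.
Within each level — grade-A stock: 5.5% vs 1.9%; mixed stock: 25.0% vs 5.6%; grade-B stock: 53.8% vs 34.7% — Line Z is lower every time.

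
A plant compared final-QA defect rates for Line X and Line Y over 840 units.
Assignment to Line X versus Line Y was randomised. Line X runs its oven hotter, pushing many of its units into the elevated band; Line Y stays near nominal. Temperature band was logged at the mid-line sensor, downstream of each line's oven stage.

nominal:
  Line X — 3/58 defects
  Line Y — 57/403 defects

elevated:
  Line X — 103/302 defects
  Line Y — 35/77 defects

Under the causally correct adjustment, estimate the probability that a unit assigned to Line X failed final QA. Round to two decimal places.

0.29

Because the line influences in-process temperature band, in-process temperature band is a post-treatment mediator, not a confounder. Stratifying on it would bias the estimate; the causal effect is the crude pooled difference.
So P(outcome | do(Line X)) is just the pooled rate for Line X: 106/360 = 0.294.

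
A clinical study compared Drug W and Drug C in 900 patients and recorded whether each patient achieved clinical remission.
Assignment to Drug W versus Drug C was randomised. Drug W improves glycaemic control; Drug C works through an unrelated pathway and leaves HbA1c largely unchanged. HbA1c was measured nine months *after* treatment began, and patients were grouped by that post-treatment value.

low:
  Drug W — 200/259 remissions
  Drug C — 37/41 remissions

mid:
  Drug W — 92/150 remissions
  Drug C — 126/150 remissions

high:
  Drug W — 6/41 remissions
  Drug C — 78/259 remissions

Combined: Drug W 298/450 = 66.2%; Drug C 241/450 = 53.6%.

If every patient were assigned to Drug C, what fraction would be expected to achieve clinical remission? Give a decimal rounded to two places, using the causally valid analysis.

0.54

Drug C is higher inside every HbA1c stratum but Drug W is higher in aggregate. Whether to stratify depends on how HbA1c relates to the drug.
The distribution of HbA1c is itself part of what the drug does — it is an intermediate outcome. Holding it fixed would remove that part of the effect; the total effect is the pooled difference.
So P(outcome | do(Drug C)) is just the pooled rate for Drug C: 241/450 = 0.536.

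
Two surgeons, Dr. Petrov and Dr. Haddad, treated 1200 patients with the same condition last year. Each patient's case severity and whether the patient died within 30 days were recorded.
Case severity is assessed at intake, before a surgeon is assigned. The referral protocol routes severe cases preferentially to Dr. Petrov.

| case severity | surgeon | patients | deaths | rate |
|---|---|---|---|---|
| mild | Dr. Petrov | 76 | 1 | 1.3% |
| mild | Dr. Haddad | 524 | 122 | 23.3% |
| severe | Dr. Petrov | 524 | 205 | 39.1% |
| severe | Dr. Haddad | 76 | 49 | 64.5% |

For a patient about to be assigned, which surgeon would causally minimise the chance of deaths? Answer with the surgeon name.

Dr. Petrov

The case severity-specific comparison favours Dr. Petrov throughout, but the pooled figures favour Dr. Haddad. The question is whether to condition on case severity.
Case severity is set before the surgeon has any effect — it is not caused by the surgeon — and it independently drives the outcome. That makes it a confounder, so the causal comparison is within case severity levels.
Within each level — mild: 1.3% vs 23.3%; severe: 39.1% vs 64.5% — Dr. Petrov is lower every time.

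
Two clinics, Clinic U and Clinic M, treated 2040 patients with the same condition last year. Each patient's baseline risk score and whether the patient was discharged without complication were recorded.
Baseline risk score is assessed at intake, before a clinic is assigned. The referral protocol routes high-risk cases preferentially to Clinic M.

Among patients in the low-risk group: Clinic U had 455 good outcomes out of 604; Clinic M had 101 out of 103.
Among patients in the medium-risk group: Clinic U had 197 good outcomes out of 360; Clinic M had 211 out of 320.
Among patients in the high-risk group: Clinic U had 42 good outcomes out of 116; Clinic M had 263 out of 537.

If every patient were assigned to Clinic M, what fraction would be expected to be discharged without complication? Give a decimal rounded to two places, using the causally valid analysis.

0.72

Here baseline risk score is a common cause — it drives both which clinic a case falls under and the outcome. The crude comparison mixes populations; the stratum-specific rates are the causally relevant ones.
Standardising Clinic M to the population baseline risk score mix: 0.347·101/103 + 0.333·211/320 + 0.320·263/537 = 0.716.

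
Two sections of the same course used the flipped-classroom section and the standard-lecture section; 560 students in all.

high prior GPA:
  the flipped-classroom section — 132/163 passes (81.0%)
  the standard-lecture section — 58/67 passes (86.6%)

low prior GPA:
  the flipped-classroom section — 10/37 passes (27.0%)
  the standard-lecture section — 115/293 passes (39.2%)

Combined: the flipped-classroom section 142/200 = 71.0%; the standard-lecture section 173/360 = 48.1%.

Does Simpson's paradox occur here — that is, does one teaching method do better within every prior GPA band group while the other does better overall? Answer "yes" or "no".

yes

Within each prior GPA band level (high prior GPA 81.0% vs 86.6%; low prior GPA 27.0% vs 39.2%), the standard-lecture section has the higher rate every time. Pooled: 71.0% vs 48.1% — the flipped-classroom section has the higher rate overall. The two comparisons disagree.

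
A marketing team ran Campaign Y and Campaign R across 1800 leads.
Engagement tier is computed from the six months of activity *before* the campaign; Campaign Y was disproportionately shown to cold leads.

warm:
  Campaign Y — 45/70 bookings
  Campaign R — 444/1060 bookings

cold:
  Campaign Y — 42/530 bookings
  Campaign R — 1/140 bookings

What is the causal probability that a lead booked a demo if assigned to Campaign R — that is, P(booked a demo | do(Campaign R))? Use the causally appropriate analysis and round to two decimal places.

Here engagement tier is a common cause — it drives both which campaign a case falls under and the outcome. The crude comparison mixes populations; the stratum-specific rates are the causally relevant ones.
Standardising Campaign R to the population engagement tier mix: 0.628·444/1060 + 0.372·1/140 = 0.266.

0.27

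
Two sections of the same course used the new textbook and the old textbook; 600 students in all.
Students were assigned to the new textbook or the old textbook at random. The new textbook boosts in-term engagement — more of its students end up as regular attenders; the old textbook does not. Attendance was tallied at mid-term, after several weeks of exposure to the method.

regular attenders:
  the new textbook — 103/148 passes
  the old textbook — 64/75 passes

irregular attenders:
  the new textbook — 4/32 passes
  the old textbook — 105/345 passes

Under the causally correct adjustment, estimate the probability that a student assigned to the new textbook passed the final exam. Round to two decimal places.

0.59

the old textbook is higher inside every mid-term attendance stratum but the new textbook is higher in aggregate. Whether to stratify depends on how mid-term attendance relates to the teaching method.
Stratifying would compare teaching methods among students the teaching methods themselves sorted into mid-term attendance groups — a form of selection on an intermediate. The unconditioned pooled rates give the total causal effect.
So P(outcome | do(the new textbook)) is just the pooled rate for the new textbook: 107/180 = 0.594.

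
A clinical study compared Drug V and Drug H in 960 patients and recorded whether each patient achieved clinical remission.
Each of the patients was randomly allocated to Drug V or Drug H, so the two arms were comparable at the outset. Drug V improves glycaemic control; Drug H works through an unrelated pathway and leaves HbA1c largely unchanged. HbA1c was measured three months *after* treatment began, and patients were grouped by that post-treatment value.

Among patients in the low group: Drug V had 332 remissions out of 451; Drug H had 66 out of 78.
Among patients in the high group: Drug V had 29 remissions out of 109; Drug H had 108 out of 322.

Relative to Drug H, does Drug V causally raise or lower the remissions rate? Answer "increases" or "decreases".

increases

Because the drug influences HbA1c, HbA1c is a post-treatment mediator, not a confounder. Stratifying on it would bias the estimate; the causal effect is the crude pooled difference.
Pooled: Drug V 64.5% vs Drug H 43.5%; Drug V is higher overall.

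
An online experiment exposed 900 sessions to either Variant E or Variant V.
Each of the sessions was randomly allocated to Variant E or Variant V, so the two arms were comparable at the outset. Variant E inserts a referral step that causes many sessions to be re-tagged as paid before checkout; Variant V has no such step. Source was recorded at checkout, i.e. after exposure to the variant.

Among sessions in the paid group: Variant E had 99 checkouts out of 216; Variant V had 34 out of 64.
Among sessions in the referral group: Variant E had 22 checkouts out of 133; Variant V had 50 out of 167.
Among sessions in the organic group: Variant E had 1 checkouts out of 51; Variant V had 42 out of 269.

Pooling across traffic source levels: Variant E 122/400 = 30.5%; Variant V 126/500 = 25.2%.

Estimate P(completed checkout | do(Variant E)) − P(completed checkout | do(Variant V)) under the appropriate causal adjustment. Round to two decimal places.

The traffic source-specific comparison favours Variant V throughout, but the pooled figures favour Variant E. The question is whether to condition on traffic source.
Traffic source is downstream of the variant. One should not condition on a consequence of treatment, so the overall rates are the right comparison.
The causal difference is the pooled difference: 0.305 − 0.252 = +0.053.

+0.05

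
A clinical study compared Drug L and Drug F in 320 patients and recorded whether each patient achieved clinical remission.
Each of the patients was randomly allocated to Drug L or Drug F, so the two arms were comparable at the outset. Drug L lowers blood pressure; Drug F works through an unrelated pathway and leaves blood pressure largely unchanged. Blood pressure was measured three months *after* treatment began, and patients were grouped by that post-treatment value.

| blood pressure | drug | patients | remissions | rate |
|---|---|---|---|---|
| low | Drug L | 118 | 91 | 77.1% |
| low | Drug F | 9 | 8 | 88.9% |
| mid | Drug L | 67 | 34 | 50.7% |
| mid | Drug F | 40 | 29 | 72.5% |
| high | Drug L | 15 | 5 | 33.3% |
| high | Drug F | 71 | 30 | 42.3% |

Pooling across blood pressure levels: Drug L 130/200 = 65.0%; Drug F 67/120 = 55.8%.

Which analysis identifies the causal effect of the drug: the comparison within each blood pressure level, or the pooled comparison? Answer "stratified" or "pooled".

pooled

Because the drug influences blood pressure, blood pressure is a post-treatment mediator, not a confounder. Stratifying on it would bias the estimate; the causal effect is the crude pooled difference.
Pooled: Drug L 65.0% vs Drug F 55.8%; Drug L is higher overall.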